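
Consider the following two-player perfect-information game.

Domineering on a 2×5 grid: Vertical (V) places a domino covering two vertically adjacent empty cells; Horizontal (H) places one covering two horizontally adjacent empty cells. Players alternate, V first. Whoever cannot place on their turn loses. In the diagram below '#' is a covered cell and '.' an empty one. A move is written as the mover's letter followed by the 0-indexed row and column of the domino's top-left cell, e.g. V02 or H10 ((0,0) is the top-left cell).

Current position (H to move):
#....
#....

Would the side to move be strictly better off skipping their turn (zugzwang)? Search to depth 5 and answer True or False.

zugzwang(#..../#...., H) = False

ply 1, H at #..../#.... | H01=-1→###../#....; H02=+1→#.##./#....*; H03=-1→#..##/#....; H11=-1→#..../###..; H12=+1→#..../#.##.; H13=-1→#..../#..##
ply 2, V at #.##./#.... | V01=-1→####./##...*; V04=-1→#.###/#...#
ply 3, H at ####./##... | H12=-1→####./####.; H13=+1→####./##.##*
ply 4: ####./##.## is terminal -1 (V); from #..../#.... depth 5
pass branch (V moves first from the same position):
  | ply 1, V at #..../#.... | V01=-1→##.../##...*; V02=-1→#.#../#.#..; V03=-1→#..#./#..#.; V04=-1→#...#/#...#
  | ply 2, H at ##.../##... | H02=+1→####./##...*; H03=+1→##.##/##...; H12=+1→##.../####.; H13=+1→##.../##.##
  | ply 3, V at ####./##... | V04=-1→#####/##..#*
  | ply 4, H at #####/##..# | H12=+1→#####/#####*
  | ply 5: #####/##### is terminal -1 (V); from #..../#.... depth 5
H moving scores +1; H passing scores +1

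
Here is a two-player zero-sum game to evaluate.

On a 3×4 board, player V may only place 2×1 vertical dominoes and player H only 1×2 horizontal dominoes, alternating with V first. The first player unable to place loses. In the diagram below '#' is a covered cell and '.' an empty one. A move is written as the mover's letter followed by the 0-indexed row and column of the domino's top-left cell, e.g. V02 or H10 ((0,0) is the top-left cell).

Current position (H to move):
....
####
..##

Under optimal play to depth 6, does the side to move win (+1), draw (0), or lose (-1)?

value(..../####/..##, H) = +1

[..../####/..##] H move#1: H00:+1/##../####/..##*, H01:+1/.##./####/..##, H02:+1/..##/####/..##, H20:+1/..../####/####
[##../####/..##] end (terminal -1, V#2); searched ..../####/..## to 6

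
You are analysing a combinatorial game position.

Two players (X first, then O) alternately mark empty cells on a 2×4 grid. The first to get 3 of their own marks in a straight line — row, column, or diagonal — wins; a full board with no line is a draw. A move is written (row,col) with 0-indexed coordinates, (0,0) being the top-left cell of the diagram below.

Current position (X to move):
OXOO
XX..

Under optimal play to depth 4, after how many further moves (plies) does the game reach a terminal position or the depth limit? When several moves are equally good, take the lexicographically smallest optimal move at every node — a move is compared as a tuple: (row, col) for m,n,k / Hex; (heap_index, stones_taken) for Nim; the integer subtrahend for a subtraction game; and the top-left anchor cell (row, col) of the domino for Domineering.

ply 1, X at OXOO/XX.. | (1,2)=+1→OXOO/XXX.*; (1,3)=+0→OXOO/XX.X
ply 2: OXOO/XXX. is terminal -1 (O); from OXOO/XX.. depth 4

PV length from [OXOO/XX..]: 1 ply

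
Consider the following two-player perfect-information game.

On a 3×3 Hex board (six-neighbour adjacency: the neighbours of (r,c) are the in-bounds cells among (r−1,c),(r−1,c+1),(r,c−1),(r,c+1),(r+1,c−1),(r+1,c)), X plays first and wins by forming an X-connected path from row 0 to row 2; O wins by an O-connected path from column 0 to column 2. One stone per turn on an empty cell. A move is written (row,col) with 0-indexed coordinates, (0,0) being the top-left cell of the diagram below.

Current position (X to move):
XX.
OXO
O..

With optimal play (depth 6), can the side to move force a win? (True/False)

X winning at [XX./OXO/O..]: True

ply 1, X at XX./OXO/O.. | (0,2)=-1→XXX/OXO/O..; (2,1)=+1→XX./OXO/OX.*; (2,2)=-1→XX./OXO/O.X
ply 2: XX./OXO/OX. is terminal -1 (O); from XX./OXO/O.. depth 6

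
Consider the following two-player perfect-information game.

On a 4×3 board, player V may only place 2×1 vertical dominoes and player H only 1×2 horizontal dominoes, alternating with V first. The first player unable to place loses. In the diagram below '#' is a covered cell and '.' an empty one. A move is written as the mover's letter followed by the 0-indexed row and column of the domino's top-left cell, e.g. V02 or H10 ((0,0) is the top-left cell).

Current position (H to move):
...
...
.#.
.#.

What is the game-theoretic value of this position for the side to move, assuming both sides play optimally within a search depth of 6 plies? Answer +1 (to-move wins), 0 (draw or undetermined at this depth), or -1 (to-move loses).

p1 H@[.../.../.#./.#.]: H00[##./.../.#./.#.]-1* H01[.##/.../.#./.#.]-1 H10[.../##./.#./.#.]-1 H11[.../.##/.#./.#.]-1
p2 V@[##./.../.#./.#.]: V02[###/..#/.#./.#.]+1* V10[##./#../##./.#.]+1 V12[##./..#/.##/.#.]+1 V20[##./.../##./##.]+1 V22[##./.../.##/.##]+1
p3 H@[###/..#/.#./.#.]: H10[###/###/.#./.#.]-1*
p4 V@[###/###/.#./.#.]: V20[###/###/##./##.]+1* V22[###/###/.##/.##]+1
p5 H@[###/###/##./##.] terminal -1; root [.../.../.#./.#.] d6

value(.../.../.#./.#., H) = -1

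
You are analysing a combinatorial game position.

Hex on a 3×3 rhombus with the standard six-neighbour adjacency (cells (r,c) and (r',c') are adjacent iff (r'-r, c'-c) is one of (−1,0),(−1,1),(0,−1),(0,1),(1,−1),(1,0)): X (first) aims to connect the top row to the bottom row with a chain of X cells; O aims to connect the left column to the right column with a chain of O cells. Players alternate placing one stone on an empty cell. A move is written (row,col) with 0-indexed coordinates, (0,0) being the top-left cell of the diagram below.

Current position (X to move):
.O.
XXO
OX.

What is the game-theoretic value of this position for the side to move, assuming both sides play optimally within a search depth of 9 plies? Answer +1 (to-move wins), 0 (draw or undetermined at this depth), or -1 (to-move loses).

[.O./XXO/OX.] X move#1: (0,0):+1/XO./XXO/OX.*, (0,2):+1/.OX/XXO/OX., (2,2):+1/.O./XXO/OXX
[XO./XXO/OX.] end (terminal -1, O#2); searched .O./XXO/OX. to 9

value(.O./XXO/OX., X) = +1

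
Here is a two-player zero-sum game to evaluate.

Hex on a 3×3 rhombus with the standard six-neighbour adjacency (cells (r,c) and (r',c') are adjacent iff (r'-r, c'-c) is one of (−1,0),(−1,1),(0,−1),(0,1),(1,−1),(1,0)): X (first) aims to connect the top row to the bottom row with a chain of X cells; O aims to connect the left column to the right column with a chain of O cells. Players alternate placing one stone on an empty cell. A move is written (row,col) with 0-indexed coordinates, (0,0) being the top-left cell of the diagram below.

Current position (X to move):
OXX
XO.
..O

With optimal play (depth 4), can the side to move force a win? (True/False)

X winning at [OXX/XO./..O]: True

[OXX/XO./..O] X move#1: (1,2):+1/OXX/XOX/..O*, (2,0):+1/OXX/XO./X.O, (2,1):+1/OXX/XO./.XO
[OXX/XOX/..O] O move#2: (2,0):-1/OXX/XOX/O.O*, (2,1):-1/OXX/XOX/.OO
[OXX/XOX/O.O] X move#3: (2,1):+1/OXX/XOX/OXO*
[OXX/XOX/OXO] end (terminal -1, O#4); searched OXX/XO./..O to 4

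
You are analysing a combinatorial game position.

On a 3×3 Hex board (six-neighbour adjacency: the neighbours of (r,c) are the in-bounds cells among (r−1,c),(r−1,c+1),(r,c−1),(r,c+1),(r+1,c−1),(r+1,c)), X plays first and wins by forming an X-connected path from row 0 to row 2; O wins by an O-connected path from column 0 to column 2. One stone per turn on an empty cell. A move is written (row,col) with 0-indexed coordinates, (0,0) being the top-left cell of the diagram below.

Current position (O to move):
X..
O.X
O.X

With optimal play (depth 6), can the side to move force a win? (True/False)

O winning at [X../O.X/O.X]: True

ply 1, O at X../O.X/O.X | (0,1)=-1→XO./O.X/O.X; (0,2)=+1→X.O/O.X/O.X*; (1,1)=-1→X../OOX/O.X; (2,1)=-1→X../O.X/OOX
ply 2, X at X.O/O.X/O.X | (0,1)=-1→XXO/O.X/O.X*; (1,1)=-1→X.O/OXX/O.X; (2,1)=-1→X.O/O.X/OXX
ply 3, O at XXO/O.X/O.X | (1,1)=+1→XXO/OOX/O.X*; (2,1)=-1→XXO/O.X/OOX
ply 4: XXO/OOX/O.X is terminal -1 (X); from X../O.X/O.X depth 6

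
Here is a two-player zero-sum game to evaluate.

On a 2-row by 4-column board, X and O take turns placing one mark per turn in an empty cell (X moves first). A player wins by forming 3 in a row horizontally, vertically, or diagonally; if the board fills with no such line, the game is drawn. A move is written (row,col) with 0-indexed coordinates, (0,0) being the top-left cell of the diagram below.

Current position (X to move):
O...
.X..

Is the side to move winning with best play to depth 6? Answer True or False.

X winning at [O.../.X..]: True

p1 X@[O.../.X..]: (0,1)[OX../.X..]+0 (0,2)[O.X./.X..]+0 (0,3)[O..X/.X..]+0 (1,0)[O.../XX..]+0 (1,2)[O.../.XX.]+1* (1,3)[O.../.X.X]+0
p2 O@[O.../.XX.]: (0,1)[OO../.XX.]-1* (0,2)[O.O./.XX.]-1 (0,3)[O..O/.XX.]-1 (1,0)[O.../OXX.]-1 (1,3)[O.../.XXO]-1
p3 X@[OO../.XX.]: (0,2)[OOX./.XX.]+1* (0,3)[OO.X/.XX.]-1 (1,0)[OO../XXX.]+1 (1,3)[OO../.XXX]+1
p4 O@[OOX./.XX.]: (0,3)[OOXO/.XX.]-1* (1,0)[OOX./OXX.]-1 (1,3)[OOX./.XXO]-1
p5 X@[OOXO/.XX.]: (1,0)[OOXO/XXX.]+1* (1,3)[OOXO/.XXX]+1
p6 O@[OOXO/XXX.] terminal -1; root [O.../.X..] d6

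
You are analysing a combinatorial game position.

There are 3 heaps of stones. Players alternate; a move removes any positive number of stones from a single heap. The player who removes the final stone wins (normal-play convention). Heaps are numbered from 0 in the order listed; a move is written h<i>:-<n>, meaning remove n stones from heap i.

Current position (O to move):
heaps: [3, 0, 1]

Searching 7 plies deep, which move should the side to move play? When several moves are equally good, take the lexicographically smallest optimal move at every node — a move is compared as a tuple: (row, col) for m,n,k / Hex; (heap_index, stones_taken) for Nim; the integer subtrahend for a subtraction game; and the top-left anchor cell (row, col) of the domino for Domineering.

ply 1, O at (3,0,1) | h0:-1=-1→(2,0,1); h0:-2=+1→(1,0,1)*; h0:-3=-1→(0,0,1); h2:-1=-1→(3,0,0)
ply 2, X at (1,0,1) | h0:-1=-1→(0,0,1)*; h2:-1=-1→(1,0,0)
ply 3, O at (0,0,1) | h2:-1=+1→(0,0,0)*
ply 4: (0,0,0) is terminal -1 (X); from (3,0,1) depth 7

O's best at [(3,0,1)]: h0:-2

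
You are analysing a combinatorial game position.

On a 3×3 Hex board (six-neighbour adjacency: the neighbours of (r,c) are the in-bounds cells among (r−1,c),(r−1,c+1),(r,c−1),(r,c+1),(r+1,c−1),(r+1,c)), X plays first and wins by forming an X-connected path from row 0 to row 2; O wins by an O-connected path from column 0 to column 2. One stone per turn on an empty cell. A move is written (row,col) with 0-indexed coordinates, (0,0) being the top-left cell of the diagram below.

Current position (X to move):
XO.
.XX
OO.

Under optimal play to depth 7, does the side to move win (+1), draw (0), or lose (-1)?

value(XO./.XX/OO., X) = +1

p1 X@[XO./.XX/OO.]: (0,2)[XOX/.XX/OO.]-1 (1,0)[XO./XXX/OO.]-1 (2,2)[XO./.XX/OOX]+1*
p2 O@[XO./.XX/OOX]: (0,2)[XOO/.XX/OOX]-1* (1,0)[XO./OXX/OOX]-1
p3 X@[XOO/.XX/OOX]: (1,0)[XOO/XXX/OOX]+1*
p4 O@[XOO/XXX/OOX] terminal -1; root [XO./.XX/OO.] d7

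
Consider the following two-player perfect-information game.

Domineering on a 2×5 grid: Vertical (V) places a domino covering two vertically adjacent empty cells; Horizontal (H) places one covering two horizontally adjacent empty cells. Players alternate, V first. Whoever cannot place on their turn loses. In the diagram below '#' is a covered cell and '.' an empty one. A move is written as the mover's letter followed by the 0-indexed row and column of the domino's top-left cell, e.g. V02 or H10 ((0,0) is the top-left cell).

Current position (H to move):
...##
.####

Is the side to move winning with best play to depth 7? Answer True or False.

ply 1, H at ...##/.#### | H00=+1→##.##/.####*; H01=-1→.####/.####
ply 2: ##.##/.#### is terminal -1 (V); from ...##/.#### depth 7

H winning at [...##/.####]: True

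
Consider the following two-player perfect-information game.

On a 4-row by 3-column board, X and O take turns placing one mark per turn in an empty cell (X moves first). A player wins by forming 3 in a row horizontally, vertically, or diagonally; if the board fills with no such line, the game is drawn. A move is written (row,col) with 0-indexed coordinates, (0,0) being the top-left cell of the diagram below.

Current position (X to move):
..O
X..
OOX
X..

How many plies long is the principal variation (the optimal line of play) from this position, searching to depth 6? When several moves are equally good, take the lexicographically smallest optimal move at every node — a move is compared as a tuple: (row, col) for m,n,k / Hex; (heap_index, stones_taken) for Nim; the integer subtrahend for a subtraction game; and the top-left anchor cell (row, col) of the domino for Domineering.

[..O/X../OOX/X..] X move#1: (0,0):-1/X.O/X../OOX/X.., (0,1):-1/.XO/X../OOX/X.., (1,1):+1/..O/XX./OOX/X..*, (1,2):-1/..O/X.X/OOX/X.., (3,1):-1/..O/X../OOX/XX., (3,2):-1/..O/X../OOX/X.X
[..O/XX./OOX/X..] O move#2: (0,0):-1/O.O/XX./OOX/X..*, (0,1):-1/.OO/XX./OOX/X.., (1,2):-1/..O/XXO/OOX/X.., (3,1):-1/..O/XX./OOX/XO., (3,2):-1/..O/XX./OOX/X.O
[O.O/XX./OOX/X..] X move#3: (0,1):+0/OXO/XX./OOX/X.., (1,2):+1/O.O/XXX/OOX/X..*, (3,1):-1/O.O/XX./OOX/XX., (3,2):-1/O.O/XX./OOX/X.X
[O.O/XXX/OOX/X..] end (terminal -1, O#4); searched ..O/X../OOX/X.. to 6

PV length from [..O/X../OOX/X..]: 3 plies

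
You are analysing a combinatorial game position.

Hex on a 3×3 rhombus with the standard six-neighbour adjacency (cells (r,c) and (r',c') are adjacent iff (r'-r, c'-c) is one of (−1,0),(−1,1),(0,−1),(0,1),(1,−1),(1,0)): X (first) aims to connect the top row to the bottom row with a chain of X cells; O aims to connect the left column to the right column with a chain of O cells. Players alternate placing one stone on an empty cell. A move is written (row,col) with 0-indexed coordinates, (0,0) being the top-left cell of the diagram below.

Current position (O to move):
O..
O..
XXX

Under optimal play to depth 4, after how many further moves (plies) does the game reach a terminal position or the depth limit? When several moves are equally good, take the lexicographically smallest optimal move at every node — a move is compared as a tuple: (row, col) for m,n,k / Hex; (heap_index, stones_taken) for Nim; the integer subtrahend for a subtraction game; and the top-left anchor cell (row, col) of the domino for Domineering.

ply 1, O at O../O../XXX | (0,1)=-1→OO./O../XXX; (0,2)=+1→O.O/O../XXX*; (1,1)=+1→O../OO./XXX; (1,2)=-1→O../O.O/XXX
ply 2, X at O.O/O../XXX | (0,1)=-1→OXO/O../XXX*; (1,1)=-1→O.O/OX./XXX; (1,2)=-1→O.O/O.X/XXX
ply 3, O at OXO/O../XXX | (1,1)=+1→OXO/OO./XXX*; (1,2)=-1→OXO/O.O/XXX
ply 4: OXO/OO./XXX is terminal -1 (X); from O../O../XXX depth 4

PV length from [O../O../XXX]: 3 plies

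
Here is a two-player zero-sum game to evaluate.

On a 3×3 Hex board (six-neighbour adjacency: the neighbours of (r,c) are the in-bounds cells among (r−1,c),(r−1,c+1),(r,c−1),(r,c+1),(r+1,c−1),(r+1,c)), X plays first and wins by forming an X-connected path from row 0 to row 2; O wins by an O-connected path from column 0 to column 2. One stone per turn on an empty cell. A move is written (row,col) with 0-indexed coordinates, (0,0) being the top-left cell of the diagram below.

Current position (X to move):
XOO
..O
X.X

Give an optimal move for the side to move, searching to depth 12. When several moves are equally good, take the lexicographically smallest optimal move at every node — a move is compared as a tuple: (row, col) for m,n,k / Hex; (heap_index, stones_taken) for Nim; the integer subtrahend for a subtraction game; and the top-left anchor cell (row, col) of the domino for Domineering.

p1 X@[XOO/..O/X.X]: (1,0)[XOO/X.O/X.X]+1* (1,1)[XOO/.XO/X.X]-1 (2,1)[XOO/..O/XXX]-1
p2 O@[XOO/X.O/X.X] terminal -1; root [XOO/..O/X.X] d12

X's best at [XOO/..O/X.X]: (1,0)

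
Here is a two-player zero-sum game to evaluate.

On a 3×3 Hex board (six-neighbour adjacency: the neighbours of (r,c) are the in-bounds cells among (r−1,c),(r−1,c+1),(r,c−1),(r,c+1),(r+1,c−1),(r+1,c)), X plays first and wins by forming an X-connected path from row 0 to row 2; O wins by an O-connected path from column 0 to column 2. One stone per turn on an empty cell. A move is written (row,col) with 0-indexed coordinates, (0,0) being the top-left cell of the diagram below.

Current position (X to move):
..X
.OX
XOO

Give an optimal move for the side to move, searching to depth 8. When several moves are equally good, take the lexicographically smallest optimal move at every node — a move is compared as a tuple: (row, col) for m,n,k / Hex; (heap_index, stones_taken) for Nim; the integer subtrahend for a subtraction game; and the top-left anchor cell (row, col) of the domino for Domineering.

p1 X@[..X/.OX/XOO]: (0,0)[X.X/.OX/XOO]-1 (0,1)[.XX/.OX/XOO]-1 (1,0)[..X/XOX/XOO]+1*
p2 O@[..X/XOX/XOO]: (0,0)[O.X/XOX/XOO]-1* (0,1)[.OX/XOX/XOO]-1
p3 X@[O.X/XOX/XOO]: (0,1)[OXX/XOX/XOO]+1*
p4 O@[OXX/XOX/XOO] terminal -1; root [..X/.OX/XOO] d8

X's best at [..X/.OX/XOO]: (1,0)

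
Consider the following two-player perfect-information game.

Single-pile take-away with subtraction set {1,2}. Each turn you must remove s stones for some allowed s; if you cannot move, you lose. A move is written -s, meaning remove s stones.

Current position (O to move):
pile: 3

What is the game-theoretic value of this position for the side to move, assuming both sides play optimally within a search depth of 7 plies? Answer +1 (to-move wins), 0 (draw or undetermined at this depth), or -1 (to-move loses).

p1 O@[3]: -1[2]-1* -2[1]-1
p2 X@[2]: -1[1]-1 -2[0]+1*
p3 O@[0] terminal -1; root [3] d7

value(3, O) = -1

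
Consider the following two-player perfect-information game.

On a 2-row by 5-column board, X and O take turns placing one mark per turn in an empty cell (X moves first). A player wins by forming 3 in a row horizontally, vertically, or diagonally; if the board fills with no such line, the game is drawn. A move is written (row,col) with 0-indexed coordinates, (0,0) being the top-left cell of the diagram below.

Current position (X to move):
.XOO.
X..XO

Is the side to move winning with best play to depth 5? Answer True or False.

X winning at [.XOO./X..XO]: False

p1 X@[.XOO./X..XO]: (0,0)[XXOO./X..XO]-1 (0,4)[.XOOX/X..XO]+0* (1,1)[.XOO./XX.XO]-1 (1,2)[.XOO./X.XXO]-1
p2 O@[.XOOX/X..XO]: (0,0)[OXOOX/X..XO]+0* (1,1)[.XOOX/XO.XO]+0 (1,2)[.XOOX/X.OXO]+0
p3 X@[OXOOX/X..XO]: (1,1)[OXOOX/XX.XO]+0* (1,2)[OXOOX/X.XXO]+0
p4 O@[OXOOX/XX.XO]: (1,2)[OXOOX/XXOXO]+0*
p5 X@[OXOOX/XXOXO] terminal +0; root [.XOO./X..XO] d5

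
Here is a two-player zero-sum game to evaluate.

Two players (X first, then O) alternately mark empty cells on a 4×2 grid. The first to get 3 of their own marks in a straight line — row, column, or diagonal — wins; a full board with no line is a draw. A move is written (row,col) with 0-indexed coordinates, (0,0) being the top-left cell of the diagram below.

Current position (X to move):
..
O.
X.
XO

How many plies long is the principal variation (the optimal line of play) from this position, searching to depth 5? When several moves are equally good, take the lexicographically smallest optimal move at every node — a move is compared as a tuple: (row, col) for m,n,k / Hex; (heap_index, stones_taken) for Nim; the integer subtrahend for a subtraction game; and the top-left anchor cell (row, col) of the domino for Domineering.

PV length from [../O./X./XO]: 4 plies

p1 X@[../O./X./XO]: (0,0)[X./O./X./XO]+0* (0,1)[.X/O./X./XO]+0 (1,1)[../OX/X./XO]+0 (2,1)[../O./XX/XO]+0
p2 O@[X./O./X./XO]: (0,1)[XO/O./X./XO]+0* (1,1)[X./OO/X./XO]+0 (2,1)[X./O./XO/XO]+0
p3 X@[XO/O./X./XO]: (1,1)[XO/OX/X./XO]+0* (2,1)[XO/O./XX/XO]+0
p4 O@[XO/OX/X./XO]: (2,1)[XO/OX/XO/XO]+0*
p5 X@[XO/OX/XO/XO] terminal +0; root [../O./X./XO] d5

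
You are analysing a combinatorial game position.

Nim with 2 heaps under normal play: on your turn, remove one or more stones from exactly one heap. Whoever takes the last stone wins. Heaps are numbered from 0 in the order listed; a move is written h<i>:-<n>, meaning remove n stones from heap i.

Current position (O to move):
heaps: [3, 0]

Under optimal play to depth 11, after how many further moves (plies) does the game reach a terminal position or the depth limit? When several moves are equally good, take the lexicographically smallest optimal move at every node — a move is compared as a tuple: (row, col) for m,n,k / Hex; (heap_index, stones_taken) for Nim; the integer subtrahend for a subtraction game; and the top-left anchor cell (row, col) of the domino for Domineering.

[(3,0)] O move#1: h0:-1:-1/(2,0), h0:-2:-1/(1,0), h0:-3:+1/(0,0)*
[(0,0)] end (terminal -1, X#2); searched (3,0) to 11

PV length from [(3,0)]: 1 ply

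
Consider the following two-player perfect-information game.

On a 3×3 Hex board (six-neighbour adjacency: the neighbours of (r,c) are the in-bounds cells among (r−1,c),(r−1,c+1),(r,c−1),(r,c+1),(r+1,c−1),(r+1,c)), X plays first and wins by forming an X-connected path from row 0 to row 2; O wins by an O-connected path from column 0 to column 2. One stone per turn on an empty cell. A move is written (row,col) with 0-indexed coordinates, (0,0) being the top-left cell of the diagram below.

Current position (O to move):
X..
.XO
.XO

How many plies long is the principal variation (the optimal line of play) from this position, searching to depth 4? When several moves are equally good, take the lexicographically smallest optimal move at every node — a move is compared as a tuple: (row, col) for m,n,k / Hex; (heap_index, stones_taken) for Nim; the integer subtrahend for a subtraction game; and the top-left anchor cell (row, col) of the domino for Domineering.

PV length from [X../.XO/.XO]: 2 plies

ply 1, O at X../.XO/.XO | (0,1)=-1→XO./.XO/.XO*; (0,2)=-1→X.O/.XO/.XO; (1,0)=-1→X../OXO/.XO; (2,0)=-1→X../.XO/OXO
ply 2, X at XO./.XO/.XO | (0,2)=+1→XOX/.XO/.XO*; (1,0)=+1→XO./XXO/.XO; (2,0)=+1→XO./.XO/XXO
ply 3: XOX/.XO/.XO is terminal -1 (O); from X../.XO/.XO depth 4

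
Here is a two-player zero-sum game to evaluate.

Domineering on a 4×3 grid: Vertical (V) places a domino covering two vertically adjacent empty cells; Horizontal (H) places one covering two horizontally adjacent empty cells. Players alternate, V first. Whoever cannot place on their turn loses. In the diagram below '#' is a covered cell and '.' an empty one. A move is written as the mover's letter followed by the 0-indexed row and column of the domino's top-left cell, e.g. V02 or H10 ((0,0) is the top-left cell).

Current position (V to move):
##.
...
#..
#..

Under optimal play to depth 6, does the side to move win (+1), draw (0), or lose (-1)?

[##./.../#../#..] V move#1: V02:-1/###/..#/#../#.., V11:+1/##./.#./##./#..*, V12:+1/##./..#/#.#/#.., V21:+1/##./.../##./##., V22:+1/##./.../#.#/#.#
[##./.#./##./#..] H move#2: H31:-1/##./.#./##./###*
[##./.#./##./###] V move#3: V02:+1/###/.##/##./###*, V12:+1/##./.##/###/###
[###/.##/##./###] end (terminal -1, H#4); searched ##./.../#../#.. to 6

value(##./.../#../#.., V) = +1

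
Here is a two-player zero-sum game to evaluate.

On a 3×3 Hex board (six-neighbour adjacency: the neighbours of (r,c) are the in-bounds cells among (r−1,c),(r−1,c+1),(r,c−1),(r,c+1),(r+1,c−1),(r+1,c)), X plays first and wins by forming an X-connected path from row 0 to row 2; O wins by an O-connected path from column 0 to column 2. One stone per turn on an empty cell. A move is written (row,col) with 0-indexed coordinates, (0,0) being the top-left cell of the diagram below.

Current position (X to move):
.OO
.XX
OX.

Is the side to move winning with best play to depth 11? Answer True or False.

X winning at [.OO/.XX/OX.]: False

p1 X@[.OO/.XX/OX.]: (0,0)[XOO/.XX/OX.]-1* (1,0)[.OO/XXX/OX.]-1 (2,2)[.OO/.XX/OXX]-1
p2 O@[XOO/.XX/OX.]: (1,0)[XOO/OXX/OX.]+1* (2,2)[XOO/.XX/OXO]-1
p3 X@[XOO/OXX/OX.] terminal -1; root [.OO/.XX/OX.] d11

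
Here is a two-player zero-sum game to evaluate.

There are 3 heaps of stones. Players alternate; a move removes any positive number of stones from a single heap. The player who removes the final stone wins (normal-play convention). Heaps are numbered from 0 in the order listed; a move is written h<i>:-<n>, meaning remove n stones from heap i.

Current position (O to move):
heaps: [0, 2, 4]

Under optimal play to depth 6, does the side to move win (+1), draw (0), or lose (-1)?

ply 1, O at (0,2,4) | h1:-1=-1→(0,1,4); h1:-2=-1→(0,0,4); h2:-1=-1→(0,2,3); h2:-2=+1→(0,2,2)*; h2:-3=-1→(0,2,1); h2:-4=-1→(0,2,0)
ply 2, X at (0,2,2) | h1:-1=-1→(0,1,2)*; h1:-2=-1→(0,0,2); h2:-1=-1→(0,2,1); h2:-2=-1→(0,2,0)
ply 3, O at (0,1,2) | h1:-1=-1→(0,0,2); h2:-1=+1→(0,1,1)*; h2:-2=-1→(0,1,0)
ply 4, X at (0,1,1) | h1:-1=-1→(0,0,1)*; h2:-1=-1→(0,1,0)
ply 5, O at (0,0,1) | h2:-1=+1→(0,0,0)*
ply 6: (0,0,0) is terminal -1 (X); from (0,2,4) depth 6

value((0,2,4), O) = +1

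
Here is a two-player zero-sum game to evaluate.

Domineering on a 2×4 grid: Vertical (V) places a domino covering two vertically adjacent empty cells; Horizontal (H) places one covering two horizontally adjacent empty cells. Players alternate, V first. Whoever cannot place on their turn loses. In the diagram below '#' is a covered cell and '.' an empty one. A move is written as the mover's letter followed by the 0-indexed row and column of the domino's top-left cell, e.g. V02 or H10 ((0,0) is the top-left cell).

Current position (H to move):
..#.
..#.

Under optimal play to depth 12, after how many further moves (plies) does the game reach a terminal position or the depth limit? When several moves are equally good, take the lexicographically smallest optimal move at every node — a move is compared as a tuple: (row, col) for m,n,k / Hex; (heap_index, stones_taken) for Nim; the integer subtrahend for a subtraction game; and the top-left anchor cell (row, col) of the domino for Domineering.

[..#./..#.] H move#1: H00:+1/###./..#.*, H10:+1/..#./###.
[###./..#.] V move#2: V03:-1/####/..##*
[####/..##] H move#3: H10:+1/####/####*
[####/####] end (terminal -1, V#4); searched ..#./..#. to 12

PV length from [..#./..#.]: 3 plies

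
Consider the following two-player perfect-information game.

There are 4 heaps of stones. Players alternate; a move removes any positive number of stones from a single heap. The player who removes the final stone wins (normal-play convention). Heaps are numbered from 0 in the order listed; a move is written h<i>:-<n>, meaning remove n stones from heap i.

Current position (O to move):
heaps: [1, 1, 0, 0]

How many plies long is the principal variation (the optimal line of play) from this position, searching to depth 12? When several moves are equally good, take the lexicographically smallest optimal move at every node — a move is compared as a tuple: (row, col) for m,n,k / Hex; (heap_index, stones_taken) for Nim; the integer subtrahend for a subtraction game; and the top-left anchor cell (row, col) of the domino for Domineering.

p1 O@[(1,1,0,0)]: h0:-1[(0,1,0,0)]-1* h1:-1[(1,0,0,0)]-1
p2 X@[(0,1,0,0)]: h1:-1[(0,0,0,0)]+1*
p3 O@[(0,0,0,0)] terminal -1; root [(1,1,0,0)] d12

PV length from [(1,1,0,0)]: 2 plies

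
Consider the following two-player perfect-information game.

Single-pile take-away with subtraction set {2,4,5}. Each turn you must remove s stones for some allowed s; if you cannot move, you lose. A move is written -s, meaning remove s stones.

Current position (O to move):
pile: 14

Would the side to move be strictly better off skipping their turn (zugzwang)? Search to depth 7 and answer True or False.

[14] O move#1: -2:-1/12*, -4:-1/10, -5:-1/9
[12] X move#2: -2:-1/10, -4:+1/8*, -5:+1/7
[8] O move#3: -2:-1/6*, -4:-1/4, -5:-1/3
[6] X move#4: -2:-1/4, -4:-1/2, -5:+1/1*
[1] end (terminal -1, O#5); searched 14 to 7
pass branch (X moves first from the same position):
  | [14] X move#1: -2:-1/12*, -4:-1/10, -5:-1/9
  | [12] O move#2: -2:-1/10, -4:+1/8*, -5:+1/7
  | [8] X move#3: -2:-1/6*, -4:-1/4, -5:-1/3
  | [6] O move#4: -2:-1/4, -4:-1/2, -5:+1/1*
  | [1] end (terminal -1, X#5); searched 14 to 7
O moving scores -1; O passing scores +1

zugzwang(14, O) = True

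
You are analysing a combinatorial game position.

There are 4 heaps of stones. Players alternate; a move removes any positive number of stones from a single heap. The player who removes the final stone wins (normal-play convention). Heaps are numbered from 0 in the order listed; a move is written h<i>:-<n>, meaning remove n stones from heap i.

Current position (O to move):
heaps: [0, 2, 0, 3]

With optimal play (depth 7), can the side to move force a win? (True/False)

O winning at [(0,2,0,3)]: True

ply 1, O at (0,2,0,3) | h1:-1=-1→(0,1,0,3); h1:-2=-1→(0,0,0,3); h3:-1=+1→(0,2,0,2)*; h3:-2=-1→(0,2,0,1); h3:-3=-1→(0,2,0,0)
ply 2, X at (0,2,0,2) | h1:-1=-1→(0,1,0,2)*; h1:-2=-1→(0,0,0,2); h3:-1=-1→(0,2,0,1); h3:-2=-1→(0,2,0,0)
ply 3, O at (0,1,0,2) | h1:-1=-1→(0,0,0,2); h3:-1=+1→(0,1,0,1)*; h3:-2=-1→(0,1,0,0)
ply 4, X at (0,1,0,1) | h1:-1=-1→(0,0,0,1)*; h3:-1=-1→(0,1,0,0)
ply 5, O at (0,0,0,1) | h3:-1=+1→(0,0,0,0)*
ply 6: (0,0,0,0) is terminal -1 (X); from (0,2,0,3) depth 7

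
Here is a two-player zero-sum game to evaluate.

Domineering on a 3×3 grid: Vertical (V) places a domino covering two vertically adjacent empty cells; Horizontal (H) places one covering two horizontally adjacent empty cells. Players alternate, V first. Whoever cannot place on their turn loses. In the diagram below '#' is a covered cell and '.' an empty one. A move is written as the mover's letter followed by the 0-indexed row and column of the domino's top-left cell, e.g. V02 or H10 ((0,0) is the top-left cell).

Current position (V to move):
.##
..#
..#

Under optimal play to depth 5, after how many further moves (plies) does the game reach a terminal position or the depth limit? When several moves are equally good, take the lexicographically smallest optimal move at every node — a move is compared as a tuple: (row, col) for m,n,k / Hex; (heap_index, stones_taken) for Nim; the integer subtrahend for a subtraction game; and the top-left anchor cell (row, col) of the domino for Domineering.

PV length from [.##/..#/..#]: 1 ply

[.##/..#/..#] V move#1: V00:-1/###/#.#/..#, V10:+1/.##/#.#/#.#*, V11:+1/.##/.##/.##
[.##/#.#/#.#] end (terminal -1, H#2); searched .##/..#/..# to 5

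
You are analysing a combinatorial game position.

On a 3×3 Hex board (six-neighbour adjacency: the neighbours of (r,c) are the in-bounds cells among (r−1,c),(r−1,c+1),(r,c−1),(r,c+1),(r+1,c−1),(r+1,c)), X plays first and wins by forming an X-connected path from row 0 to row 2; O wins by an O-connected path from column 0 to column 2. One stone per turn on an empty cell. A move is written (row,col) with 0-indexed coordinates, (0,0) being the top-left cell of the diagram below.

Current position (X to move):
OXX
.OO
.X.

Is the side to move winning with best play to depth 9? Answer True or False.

[OXX/.OO/.X.] X move#1: (1,0):-1/OXX/XOO/.X.*, (2,0):-1/OXX/.OO/XX., (2,2):-1/OXX/.OO/.XX
[OXX/XOO/.X.] O move#2: (2,0):+1/OXX/XOO/OX.*, (2,2):-1/OXX/XOO/.XO
[OXX/XOO/OX.] end (terminal -1, X#3); searched OXX/.OO/.X. to 9

X winning at [OXX/.OO/.X.]: False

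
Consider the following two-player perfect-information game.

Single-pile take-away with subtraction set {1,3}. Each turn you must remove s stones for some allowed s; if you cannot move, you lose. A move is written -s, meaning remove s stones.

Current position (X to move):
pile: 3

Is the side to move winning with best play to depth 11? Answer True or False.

ply 1, X at 3 | -1=+1→2*; -3=+1→0
ply 2, O at 2 | -1=-1→1*
ply 3, X at 1 | -1=+1→0*
ply 4: 0 is terminal -1 (O); from 3 depth 11

X winning at [3]: True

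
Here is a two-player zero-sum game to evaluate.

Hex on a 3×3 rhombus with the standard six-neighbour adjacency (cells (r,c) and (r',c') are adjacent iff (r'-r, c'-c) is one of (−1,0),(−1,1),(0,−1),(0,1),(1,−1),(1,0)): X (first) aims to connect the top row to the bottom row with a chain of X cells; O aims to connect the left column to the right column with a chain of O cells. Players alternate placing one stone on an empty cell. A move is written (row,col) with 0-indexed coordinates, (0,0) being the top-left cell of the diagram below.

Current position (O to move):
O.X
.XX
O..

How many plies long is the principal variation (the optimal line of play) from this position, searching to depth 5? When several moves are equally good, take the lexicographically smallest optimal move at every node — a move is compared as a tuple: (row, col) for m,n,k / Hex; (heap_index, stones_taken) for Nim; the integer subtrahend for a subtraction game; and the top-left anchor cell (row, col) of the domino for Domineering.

PV length from [O.X/.XX/O..]: 4 plies

[O.X/.XX/O..] O move#1: (0,1):-1/OOX/.XX/O..*, (1,0):-1/O.X/OXX/O.., (2,1):-1/O.X/.XX/OO., (2,2):-1/O.X/.XX/O.O
[OOX/.XX/O..] X move#2: (1,0):+1/OOX/XXX/O..*, (2,1):+1/OOX/.XX/OX., (2,2):+1/OOX/.XX/O.X
[OOX/XXX/O..] O move#3: (2,1):-1/OOX/XXX/OO.*, (2,2):-1/OOX/XXX/O.O
[OOX/XXX/OO.] X move#4: (2,2):+1/OOX/XXX/OOX*
[OOX/XXX/OOX] end (terminal -1, O#5); searched O.X/.XX/O.. to 5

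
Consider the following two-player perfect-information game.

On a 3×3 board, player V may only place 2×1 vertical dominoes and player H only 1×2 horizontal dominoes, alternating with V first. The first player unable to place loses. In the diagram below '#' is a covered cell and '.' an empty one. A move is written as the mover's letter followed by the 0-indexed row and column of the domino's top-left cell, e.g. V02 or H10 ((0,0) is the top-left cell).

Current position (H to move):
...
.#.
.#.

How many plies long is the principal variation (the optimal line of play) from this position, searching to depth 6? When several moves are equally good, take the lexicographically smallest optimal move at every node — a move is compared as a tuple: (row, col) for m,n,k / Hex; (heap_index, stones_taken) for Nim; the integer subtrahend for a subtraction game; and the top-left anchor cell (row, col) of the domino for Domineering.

p1 H@[.../.#./.#.]: H00[##./.#./.#.]-1* H01[.##/.#./.#.]-1
p2 V@[##./.#./.#.]: V02[###/.##/.#.]+1* V10[##./##./##.]+1 V12[##./.##/.##]+1
p3 H@[###/.##/.#.] terminal -1; root [.../.#./.#.] d6

PV length from [.../.#./.#.]: 2 plies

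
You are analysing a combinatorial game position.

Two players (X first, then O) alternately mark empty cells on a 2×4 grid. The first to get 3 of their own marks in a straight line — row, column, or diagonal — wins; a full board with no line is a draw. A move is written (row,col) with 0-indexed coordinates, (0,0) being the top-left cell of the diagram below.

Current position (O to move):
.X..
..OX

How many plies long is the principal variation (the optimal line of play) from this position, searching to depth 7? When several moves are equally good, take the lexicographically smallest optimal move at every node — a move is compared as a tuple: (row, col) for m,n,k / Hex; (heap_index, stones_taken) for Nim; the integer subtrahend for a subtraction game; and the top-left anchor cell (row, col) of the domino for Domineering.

[.X../..OX] O move#1: (0,0):+0/OX../..OX*, (0,2):+0/.XO./..OX, (0,3):+0/.X.O/..OX, (1,0):+0/.X../O.OX, (1,1):+0/.X../.OOX
[OX../..OX] X move#2: (0,2):+0/OXX./..OX*, (0,3):+0/OX.X/..OX, (1,0):+0/OX../X.OX, (1,1):+0/OX../.XOX
[OXX./..OX] O move#3: (0,3):+0/OXXO/..OX*, (1,0):-1/OXX./O.OX, (1,1):-1/OXX./.OOX
[OXXO/..OX] X move#4: (1,0):+0/OXXO/X.OX*, (1,1):+0/OXXO/.XOX
[OXXO/X.OX] O move#5: (1,1):+0/OXXO/XOOX*
[OXXO/XOOX] end (terminal +0, X#6); searched .X../..OX to 7

PV length from [.X../..OX]: 5 plies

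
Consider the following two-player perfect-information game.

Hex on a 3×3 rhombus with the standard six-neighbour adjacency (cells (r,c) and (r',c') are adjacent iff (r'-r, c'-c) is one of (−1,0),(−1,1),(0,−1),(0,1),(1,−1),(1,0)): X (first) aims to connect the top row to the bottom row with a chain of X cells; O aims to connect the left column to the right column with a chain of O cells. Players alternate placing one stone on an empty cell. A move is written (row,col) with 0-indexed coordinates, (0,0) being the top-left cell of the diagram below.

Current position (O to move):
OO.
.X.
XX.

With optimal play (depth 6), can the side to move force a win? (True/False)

O winning at [OO./.X./XX.]: True

p1 O@[OO./.X./XX.]: (0,2)[OOO/.X./XX.]+1* (1,0)[OO./OX./XX.]-1 (1,2)[OO./.XO/XX.]-1 (2,2)[OO./.X./XXO]-1
p2 X@[OOO/.X./XX.] terminal -1; root [OO./.X./XX.] d6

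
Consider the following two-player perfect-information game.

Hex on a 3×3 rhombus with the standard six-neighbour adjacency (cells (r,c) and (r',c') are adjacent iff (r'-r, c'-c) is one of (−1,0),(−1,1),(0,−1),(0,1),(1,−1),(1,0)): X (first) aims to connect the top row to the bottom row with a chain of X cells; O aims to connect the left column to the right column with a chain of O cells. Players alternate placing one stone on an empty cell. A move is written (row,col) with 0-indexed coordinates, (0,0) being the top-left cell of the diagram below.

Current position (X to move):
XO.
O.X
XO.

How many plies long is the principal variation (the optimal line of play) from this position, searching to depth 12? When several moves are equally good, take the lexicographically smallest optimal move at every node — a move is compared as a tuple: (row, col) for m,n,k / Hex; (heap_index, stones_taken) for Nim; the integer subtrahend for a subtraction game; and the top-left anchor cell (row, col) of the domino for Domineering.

PV length from [XO./O.X/XO.]: 3 plies

ply 1, X at XO./O.X/XO. | (0,2)=+1→XOX/O.X/XO.*; (1,1)=-1→XO./OXX/XO.; (2,2)=-1→XO./O.X/XOX
ply 2, O at XOX/O.X/XO. | (1,1)=-1→XOX/OOX/XO.*; (2,2)=-1→XOX/O.X/XOO
ply 3, X at XOX/OOX/XO. | (2,2)=+1→XOX/OOX/XOX*
ply 4: XOX/OOX/XOX is terminal -1 (O); from XO./O.X/XO. depth 12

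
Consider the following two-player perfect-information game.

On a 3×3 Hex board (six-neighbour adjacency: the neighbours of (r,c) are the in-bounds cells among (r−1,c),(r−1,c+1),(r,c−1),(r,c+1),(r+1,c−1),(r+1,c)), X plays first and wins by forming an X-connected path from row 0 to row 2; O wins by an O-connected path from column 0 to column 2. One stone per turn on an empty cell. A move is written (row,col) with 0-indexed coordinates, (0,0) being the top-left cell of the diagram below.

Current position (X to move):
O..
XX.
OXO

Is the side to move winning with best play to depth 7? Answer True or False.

p1 X@[O../XX./OXO]: (0,1)[OX./XX./OXO]+1* (0,2)[O.X/XX./OXO]+1 (1,2)[O../XXX/OXO]+1
p2 O@[OX./XX./OXO] terminal -1; root [O../XX./OXO] d7

X winning at [O../XX./OXO]: True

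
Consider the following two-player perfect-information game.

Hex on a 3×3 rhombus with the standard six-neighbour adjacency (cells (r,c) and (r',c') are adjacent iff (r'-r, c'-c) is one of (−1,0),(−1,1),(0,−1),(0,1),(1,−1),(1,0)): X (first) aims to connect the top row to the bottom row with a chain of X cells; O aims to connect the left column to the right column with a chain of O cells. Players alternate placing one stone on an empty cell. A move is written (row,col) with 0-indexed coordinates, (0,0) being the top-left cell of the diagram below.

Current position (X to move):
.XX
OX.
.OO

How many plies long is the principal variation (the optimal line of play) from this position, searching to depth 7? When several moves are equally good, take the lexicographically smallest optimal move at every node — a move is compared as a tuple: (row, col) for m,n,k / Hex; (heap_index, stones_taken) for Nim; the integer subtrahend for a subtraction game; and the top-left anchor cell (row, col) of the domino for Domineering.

[.XX/OX./.OO] X move#1: (0,0):-1/XXX/OX./.OO, (1,2):-1/.XX/OXX/.OO, (2,0):+1/.XX/OX./XOO*
[.XX/OX./XOO] end (terminal -1, O#2); searched .XX/OX./.OO to 7

PV length from [.XX/OX./.OO]: 1 ply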